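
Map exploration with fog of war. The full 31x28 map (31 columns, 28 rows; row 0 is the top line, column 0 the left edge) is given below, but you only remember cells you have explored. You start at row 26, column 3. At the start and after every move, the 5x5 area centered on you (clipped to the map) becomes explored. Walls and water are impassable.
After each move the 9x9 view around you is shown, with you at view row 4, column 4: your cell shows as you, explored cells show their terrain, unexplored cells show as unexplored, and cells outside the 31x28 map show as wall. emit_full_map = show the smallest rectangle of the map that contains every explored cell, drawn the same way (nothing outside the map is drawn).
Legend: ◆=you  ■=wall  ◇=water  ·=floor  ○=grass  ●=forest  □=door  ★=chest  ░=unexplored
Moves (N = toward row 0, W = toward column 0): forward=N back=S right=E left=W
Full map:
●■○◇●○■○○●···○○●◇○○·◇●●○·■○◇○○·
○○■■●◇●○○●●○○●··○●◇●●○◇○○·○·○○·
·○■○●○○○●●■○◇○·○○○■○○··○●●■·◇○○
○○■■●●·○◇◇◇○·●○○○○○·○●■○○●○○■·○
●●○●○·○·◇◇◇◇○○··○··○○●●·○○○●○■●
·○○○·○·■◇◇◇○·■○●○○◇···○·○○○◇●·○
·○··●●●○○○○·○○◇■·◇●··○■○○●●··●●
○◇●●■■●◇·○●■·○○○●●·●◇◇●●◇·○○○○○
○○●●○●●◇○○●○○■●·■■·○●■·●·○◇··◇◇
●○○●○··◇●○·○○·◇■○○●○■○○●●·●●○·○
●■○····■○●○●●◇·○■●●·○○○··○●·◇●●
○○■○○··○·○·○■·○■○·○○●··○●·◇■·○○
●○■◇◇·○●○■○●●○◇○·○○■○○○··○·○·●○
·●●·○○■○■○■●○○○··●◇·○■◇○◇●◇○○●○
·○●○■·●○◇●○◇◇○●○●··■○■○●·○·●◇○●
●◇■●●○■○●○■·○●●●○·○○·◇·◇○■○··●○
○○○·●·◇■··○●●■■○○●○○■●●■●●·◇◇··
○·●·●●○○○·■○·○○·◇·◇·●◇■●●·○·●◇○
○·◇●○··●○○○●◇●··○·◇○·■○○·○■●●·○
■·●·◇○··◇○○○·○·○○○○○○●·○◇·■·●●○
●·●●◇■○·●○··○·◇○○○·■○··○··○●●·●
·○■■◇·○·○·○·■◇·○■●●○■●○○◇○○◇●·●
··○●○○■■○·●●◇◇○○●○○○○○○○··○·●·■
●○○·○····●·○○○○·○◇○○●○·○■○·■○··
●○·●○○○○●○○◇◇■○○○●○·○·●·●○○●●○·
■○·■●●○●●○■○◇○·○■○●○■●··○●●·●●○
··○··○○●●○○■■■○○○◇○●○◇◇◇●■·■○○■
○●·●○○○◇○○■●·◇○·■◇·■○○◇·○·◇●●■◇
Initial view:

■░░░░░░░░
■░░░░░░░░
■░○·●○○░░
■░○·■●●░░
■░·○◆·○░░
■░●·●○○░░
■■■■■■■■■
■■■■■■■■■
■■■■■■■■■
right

░░░░░░░░░
░░░░░░░░░
░○·●○○○░░
░○·■●●○░░
░·○·◆○○░░
░●·●○○○░░
■■■■■■■■■
■■■■■■■■■
■■■■■■■■■

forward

░░░░░░░░░
░░░░░░░░░
░░○·○··░░
░○·●○○○░░
░○·■◆●○░░
░·○··○○░░
░●·●○○○░░
■■■■■■■■■
■■■■■■■■■

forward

░░░░░░░░░
░░░░░░░░░
░░○●○○■░░
░░○·○··░░
░○·●◆○○░░
░○·■●●○░░
░·○··○○░░
░●·●○○○░░
■■■■■■■■■

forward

░░░░░░░░░
░░░░░░░░░
░░■■◇·○░░
░░○●○○■░░
░░○·◆··░░
░○·●○○○░░
░○·■●●○░░
░·○··○○░░
░●·●○○○░░

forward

░░░░░░░░░
░░░░░░░░░
░░●●◇■○░░
░░■■◇·○░░
░░○●◆○■░░
░░○·○··░░
░○·●○○○░░
░○·■●●○░░
░·○··○○░░

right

░░░░░░░░░
░░░░░░░░░
░●●◇■○·░░
░■■◇·○·░░
░○●○◆■■░░
░○·○···░░
○·●○○○○░░
○·■●●○░░░
·○··○○░░░

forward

░░░░░░░░░
░░░░░░░░░
░░·◇○··░░
░●●◇■○·░░
░■■◇◆○·░░
░○●○○■■░░
░○·○···░░
○·●○○○○░░
○·■●●○░░░

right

░░░░░░░░░
░░░░░░░░░
░·◇○··◇░░
●●◇■○·●░░
■■◇·◆·○░░
○●○○■■○░░
○·○····░░
·●○○○○░░░
·■●●○░░░░

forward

░░░░░░░░░
░░░░░░░░░
░░○··●○░░
░·◇○··◇░░
●●◇■◆·●░░
■■◇·○·○░░
○●○○■■○░░
○·○····░░
·●○○○○░░░

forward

░░░░░░░░░
░░░░░░░░░
░░●●○○○░░
░░○··●○░░
░·◇○◆·◇░░
●●◇■○·●░░
■■◇·○·○░░
○●○○■■○░░
○·○····░░

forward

░░░░░░░░░
░░░░░░░░░
░░●·◇■·░░
░░●●○○○░░
░░○·◆●○░░
░·◇○··◇░░
●●◇■○·●░░
■■◇·○·○░░
○●○○■■○░░

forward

░░░░░░░░░
░░░░░░░░░
░░●○■○●░░
░░●·◇■·░░
░░●●◆○○░░
░░○··●○░░
░·◇○··◇░░
●●◇■○·●░░
■■◇·○·○░░

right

░░░░░░░░░
░░░░░░░░░
░●○■○●○░░
░●·◇■··░░
░●●○◆○·░░
░○··●○○░░
·◇○··◇○░░
●◇■○·●░░░
■◇·○·○░░░

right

░░░░░░░░░
░░░░░░░░░
●○■○●○■░░
●·◇■··○░░
●●○○◆·■░░
○··●○○○░░
◇○··◇○○░░
◇■○·●░░░░
◇·○·○░░░░

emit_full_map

░░░●○■○●○■
░░░●·◇■··○
░░░●●○○◆·■
░░░○··●○○○
░░·◇○··◇○○
░●●◇■○·●░░
░■■◇·○·○░░
░○●○○■■○░░
░○·○····░░
○·●○○○○░░░
○·■●●○░░░░
·○··○○░░░░
●·●○○○░░░░

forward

░░░░░░░░░
░░░░░░░░░
░░●○◇●○░░
●○■○●○■░░
●·◇■◆·○░░
●●○○○·■░░
○··●○○○░░
◇○··◇○○░░
◇■○·●░░░░

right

░░░░░░░░░
░░░░░░░░░
░●○◇●○◇░░
○■○●○■·░░
·◇■·◆○●░░
●○○○·■○░░
··●○○○●░░
○··◇○○░░░
■○·●░░░░░

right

░░░░░░░░░
░░░░░░░░░
●○◇●○◇◇░░
■○●○■·○░░
◇■··◆●●░░
○○○·■○·░░
·●○○○●◇░░
··◇○○░░░░
○·●░░░░░░

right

░░░░░░░░░
░░░░░░░░░
○◇●○◇◇○░░
○●○■·○●░░
■··○◆●■░░
○○·■○·○░░
●○○○●◇●░░
·◇○○░░░░░
·●░░░░░░░

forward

░░░░░░░░░
░░░░░░░░░
░░○■●○○░░
○◇●○◇◇○░░
○●○■◆○●░░
■··○●●■░░
○○·■○·○░░
●○○○●◇●░░
·◇○○░░░░░

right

░░░░░░░░░
░░░░░░░░░
░○■●○○○░░
◇●○◇◇○●░░
●○■·◆●●░░
··○●●■■░░
○·■○·○○░░
○○○●◇●░░░
◇○○░░░░░░

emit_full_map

░░░░░░░░○■●○○○
░░░░░●○◇●○◇◇○●
░░░●○■○●○■·◆●●
░░░●·◇■··○●●■■
░░░●●○○○·■○·○○
░░░○··●○○○●◇●░
░░·◇○··◇○○░░░░
░●●◇■○·●░░░░░░
░■■◇·○·○░░░░░░
░○●○○■■○░░░░░░
░○·○····░░░░░░
○·●○○○○░░░░░░░
○·■●●○░░░░░░░░
·○··○○░░░░░░░░
●·●○○○░░░░░░░░


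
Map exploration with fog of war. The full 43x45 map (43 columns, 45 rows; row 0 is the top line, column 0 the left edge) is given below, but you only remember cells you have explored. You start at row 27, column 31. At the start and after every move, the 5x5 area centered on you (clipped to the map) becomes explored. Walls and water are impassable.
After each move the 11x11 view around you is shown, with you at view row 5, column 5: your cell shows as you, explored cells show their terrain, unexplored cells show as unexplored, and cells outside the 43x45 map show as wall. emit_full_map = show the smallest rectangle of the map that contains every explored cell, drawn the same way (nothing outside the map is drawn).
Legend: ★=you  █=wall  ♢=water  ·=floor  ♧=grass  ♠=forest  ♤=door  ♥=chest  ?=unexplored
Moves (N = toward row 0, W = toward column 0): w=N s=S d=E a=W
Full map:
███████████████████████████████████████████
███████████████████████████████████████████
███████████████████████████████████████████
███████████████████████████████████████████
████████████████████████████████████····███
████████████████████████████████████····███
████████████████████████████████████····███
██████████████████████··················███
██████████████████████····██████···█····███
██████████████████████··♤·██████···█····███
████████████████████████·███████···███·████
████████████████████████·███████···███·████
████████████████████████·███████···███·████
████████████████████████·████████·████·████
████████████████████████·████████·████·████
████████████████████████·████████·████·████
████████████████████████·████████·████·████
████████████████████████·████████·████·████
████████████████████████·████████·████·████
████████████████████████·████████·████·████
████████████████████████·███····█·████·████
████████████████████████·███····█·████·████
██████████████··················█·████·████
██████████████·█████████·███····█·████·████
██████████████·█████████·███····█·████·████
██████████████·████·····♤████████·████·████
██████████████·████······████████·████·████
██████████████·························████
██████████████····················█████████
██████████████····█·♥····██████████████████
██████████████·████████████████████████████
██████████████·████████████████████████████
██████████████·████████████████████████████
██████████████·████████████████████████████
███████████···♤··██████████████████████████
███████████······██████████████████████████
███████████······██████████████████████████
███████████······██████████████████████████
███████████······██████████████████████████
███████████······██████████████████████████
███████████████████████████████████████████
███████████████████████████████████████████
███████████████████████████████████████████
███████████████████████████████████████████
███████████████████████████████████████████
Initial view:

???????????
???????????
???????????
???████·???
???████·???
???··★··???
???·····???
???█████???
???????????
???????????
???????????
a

???????????
???????????
???????????
???█████·??
???█████·??
???··★···??
???······??
???██████??
???????????
???????????
???????????

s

???????????
???????????
???█████·??
???█████·??
???······??
???··★···??
???██████??
???█████???
???????????
???????????
???????????

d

???????????
???????????
??█████·???
??█████·???
??······???
??···★··???
??██████???
??██████???
???????????
???????????
???????????

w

???????????
???????????
???????????
??█████·???
??█████·???
??···★··???
??······???
??██████???
??██████???
???????????
???????????

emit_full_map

█████·
█████·
···★··
······
██████
██████

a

???????????
???????????
???????????
???█████·??
???█████·??
???··★···??
???······??
???██████??
???██████??
???????????
???????????

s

???????????
???????????
???█████·??
???█████·??
???······??
???··★···??
???██████??
???██████??
???????????
???????????
???????????

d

???????????
???????????
??█████·???
??█████·???
??······???
??···★··???
??██████???
??██████???
???????????
???????????
???????????

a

???????????
???????????
???█████·??
???█████·??
???······??
???··★···??
???██████??
???██████??
???????????
???????????
???????????

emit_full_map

█████·
█████·
······
··★···
██████
██████


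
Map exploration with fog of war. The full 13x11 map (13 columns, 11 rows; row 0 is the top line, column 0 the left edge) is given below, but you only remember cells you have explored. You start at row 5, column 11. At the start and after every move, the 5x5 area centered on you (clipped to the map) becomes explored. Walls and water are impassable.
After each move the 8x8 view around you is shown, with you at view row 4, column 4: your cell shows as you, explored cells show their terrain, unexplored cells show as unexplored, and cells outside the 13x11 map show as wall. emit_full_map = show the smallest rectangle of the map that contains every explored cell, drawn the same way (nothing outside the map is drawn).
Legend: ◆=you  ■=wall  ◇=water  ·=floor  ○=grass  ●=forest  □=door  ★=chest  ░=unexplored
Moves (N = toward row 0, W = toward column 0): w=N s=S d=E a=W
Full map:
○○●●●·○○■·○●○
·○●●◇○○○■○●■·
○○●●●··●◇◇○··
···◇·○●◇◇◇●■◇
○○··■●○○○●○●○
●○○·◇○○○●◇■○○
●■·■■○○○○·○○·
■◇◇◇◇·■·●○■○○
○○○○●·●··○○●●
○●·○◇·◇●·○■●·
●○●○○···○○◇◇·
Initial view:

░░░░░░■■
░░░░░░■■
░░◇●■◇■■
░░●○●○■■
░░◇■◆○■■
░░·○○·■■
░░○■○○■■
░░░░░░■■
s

░░░░░░■■
░░◇●■◇■■
░░●○●○■■
░░◇■○○■■
░░·○◆·■■
░░○■○○■■
░░○○●●■■
░░░░░░■■

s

░░◇●■◇■■
░░●○●○■■
░░◇■○○■■
░░·○○·■■
░░○■◆○■■
░░○○●●■■
░░○■●·■■
░░░░░░■■

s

░░●○●○■■
░░◇■○○■■
░░·○○·■■
░░○■○○■■
░░○○◆●■■
░░○■●·■■
░░○◇◇·■■
■■■■■■■■

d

░●○●○■■■
░◇■○○■■■
░·○○·■■■
░○■○○■■■
░○○●◆■■■
░○■●·■■■
░○◇◇·■■■
■■■■■■■■

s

░◇■○○■■■
░·○○·■■■
░○■○○■■■
░○○●●■■■
░○■●◆■■■
░○◇◇·■■■
■■■■■■■■
■■■■■■■■

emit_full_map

◇●■◇
●○●○
◇■○○
·○○·
○■○○
○○●●
○■●◆
○◇◇·

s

░·○○·■■■
░○■○○■■■
░○○●●■■■
░○■●·■■■
░○◇◇◆■■■
■■■■■■■■
■■■■■■■■
■■■■■■■■

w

░◇■○○■■■
░·○○·■■■
░○■○○■■■
░○○●●■■■
░○■●◆■■■
░○◇◇·■■■
■■■■■■■■
■■■■■■■■

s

░·○○·■■■
░○■○○■■■
░○○●●■■■
░○■●·■■■
░○◇◇◆■■■
■■■■■■■■
■■■■■■■■
■■■■■■■■


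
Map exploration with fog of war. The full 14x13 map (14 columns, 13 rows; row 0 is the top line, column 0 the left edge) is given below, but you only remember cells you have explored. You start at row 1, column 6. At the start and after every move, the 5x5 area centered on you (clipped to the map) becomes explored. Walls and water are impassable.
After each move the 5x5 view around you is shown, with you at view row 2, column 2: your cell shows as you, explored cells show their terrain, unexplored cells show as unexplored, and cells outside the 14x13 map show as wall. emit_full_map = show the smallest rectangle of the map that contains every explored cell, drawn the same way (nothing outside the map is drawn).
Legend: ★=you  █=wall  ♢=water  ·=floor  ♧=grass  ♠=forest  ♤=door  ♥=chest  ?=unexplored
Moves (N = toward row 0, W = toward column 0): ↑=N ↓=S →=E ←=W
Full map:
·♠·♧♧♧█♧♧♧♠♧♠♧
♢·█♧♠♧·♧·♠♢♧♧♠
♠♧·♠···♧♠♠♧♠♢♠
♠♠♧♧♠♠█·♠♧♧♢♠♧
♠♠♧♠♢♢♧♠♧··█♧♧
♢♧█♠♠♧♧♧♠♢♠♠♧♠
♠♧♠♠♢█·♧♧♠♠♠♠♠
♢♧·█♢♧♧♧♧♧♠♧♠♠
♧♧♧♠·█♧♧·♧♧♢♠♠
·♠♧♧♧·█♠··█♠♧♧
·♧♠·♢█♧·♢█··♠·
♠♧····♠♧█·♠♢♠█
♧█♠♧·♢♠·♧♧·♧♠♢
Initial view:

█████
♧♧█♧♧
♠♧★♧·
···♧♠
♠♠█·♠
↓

♧♧█♧♧
♠♧·♧·
··★♧♠
♠♠█·♠
♢♢♧♠♧

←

♧♧♧█♧
♧♠♧·♧
♠·★·♧
♧♠♠█·
♠♢♢♧♠

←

·♧♧♧█
█♧♠♧·
·♠★··
♧♧♠♠█
♧♠♢♢♧

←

♠·♧♧♧
·█♧♠♧
♧·★··
♠♧♧♠♠
♠♧♠♢♢

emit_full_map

♠·♧♧♧█♧♧
·█♧♠♧·♧·
♧·★···♧♠
♠♧♧♠♠█·♠
♠♧♠♢♢♧♠♧

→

·♧♧♧█
█♧♠♧·
·♠★··
♧♧♠♠█
♧♠♢♢♧

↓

█♧♠♧·
·♠···
♧♧★♠█
♧♠♢♢♧
█♠♠♧♧


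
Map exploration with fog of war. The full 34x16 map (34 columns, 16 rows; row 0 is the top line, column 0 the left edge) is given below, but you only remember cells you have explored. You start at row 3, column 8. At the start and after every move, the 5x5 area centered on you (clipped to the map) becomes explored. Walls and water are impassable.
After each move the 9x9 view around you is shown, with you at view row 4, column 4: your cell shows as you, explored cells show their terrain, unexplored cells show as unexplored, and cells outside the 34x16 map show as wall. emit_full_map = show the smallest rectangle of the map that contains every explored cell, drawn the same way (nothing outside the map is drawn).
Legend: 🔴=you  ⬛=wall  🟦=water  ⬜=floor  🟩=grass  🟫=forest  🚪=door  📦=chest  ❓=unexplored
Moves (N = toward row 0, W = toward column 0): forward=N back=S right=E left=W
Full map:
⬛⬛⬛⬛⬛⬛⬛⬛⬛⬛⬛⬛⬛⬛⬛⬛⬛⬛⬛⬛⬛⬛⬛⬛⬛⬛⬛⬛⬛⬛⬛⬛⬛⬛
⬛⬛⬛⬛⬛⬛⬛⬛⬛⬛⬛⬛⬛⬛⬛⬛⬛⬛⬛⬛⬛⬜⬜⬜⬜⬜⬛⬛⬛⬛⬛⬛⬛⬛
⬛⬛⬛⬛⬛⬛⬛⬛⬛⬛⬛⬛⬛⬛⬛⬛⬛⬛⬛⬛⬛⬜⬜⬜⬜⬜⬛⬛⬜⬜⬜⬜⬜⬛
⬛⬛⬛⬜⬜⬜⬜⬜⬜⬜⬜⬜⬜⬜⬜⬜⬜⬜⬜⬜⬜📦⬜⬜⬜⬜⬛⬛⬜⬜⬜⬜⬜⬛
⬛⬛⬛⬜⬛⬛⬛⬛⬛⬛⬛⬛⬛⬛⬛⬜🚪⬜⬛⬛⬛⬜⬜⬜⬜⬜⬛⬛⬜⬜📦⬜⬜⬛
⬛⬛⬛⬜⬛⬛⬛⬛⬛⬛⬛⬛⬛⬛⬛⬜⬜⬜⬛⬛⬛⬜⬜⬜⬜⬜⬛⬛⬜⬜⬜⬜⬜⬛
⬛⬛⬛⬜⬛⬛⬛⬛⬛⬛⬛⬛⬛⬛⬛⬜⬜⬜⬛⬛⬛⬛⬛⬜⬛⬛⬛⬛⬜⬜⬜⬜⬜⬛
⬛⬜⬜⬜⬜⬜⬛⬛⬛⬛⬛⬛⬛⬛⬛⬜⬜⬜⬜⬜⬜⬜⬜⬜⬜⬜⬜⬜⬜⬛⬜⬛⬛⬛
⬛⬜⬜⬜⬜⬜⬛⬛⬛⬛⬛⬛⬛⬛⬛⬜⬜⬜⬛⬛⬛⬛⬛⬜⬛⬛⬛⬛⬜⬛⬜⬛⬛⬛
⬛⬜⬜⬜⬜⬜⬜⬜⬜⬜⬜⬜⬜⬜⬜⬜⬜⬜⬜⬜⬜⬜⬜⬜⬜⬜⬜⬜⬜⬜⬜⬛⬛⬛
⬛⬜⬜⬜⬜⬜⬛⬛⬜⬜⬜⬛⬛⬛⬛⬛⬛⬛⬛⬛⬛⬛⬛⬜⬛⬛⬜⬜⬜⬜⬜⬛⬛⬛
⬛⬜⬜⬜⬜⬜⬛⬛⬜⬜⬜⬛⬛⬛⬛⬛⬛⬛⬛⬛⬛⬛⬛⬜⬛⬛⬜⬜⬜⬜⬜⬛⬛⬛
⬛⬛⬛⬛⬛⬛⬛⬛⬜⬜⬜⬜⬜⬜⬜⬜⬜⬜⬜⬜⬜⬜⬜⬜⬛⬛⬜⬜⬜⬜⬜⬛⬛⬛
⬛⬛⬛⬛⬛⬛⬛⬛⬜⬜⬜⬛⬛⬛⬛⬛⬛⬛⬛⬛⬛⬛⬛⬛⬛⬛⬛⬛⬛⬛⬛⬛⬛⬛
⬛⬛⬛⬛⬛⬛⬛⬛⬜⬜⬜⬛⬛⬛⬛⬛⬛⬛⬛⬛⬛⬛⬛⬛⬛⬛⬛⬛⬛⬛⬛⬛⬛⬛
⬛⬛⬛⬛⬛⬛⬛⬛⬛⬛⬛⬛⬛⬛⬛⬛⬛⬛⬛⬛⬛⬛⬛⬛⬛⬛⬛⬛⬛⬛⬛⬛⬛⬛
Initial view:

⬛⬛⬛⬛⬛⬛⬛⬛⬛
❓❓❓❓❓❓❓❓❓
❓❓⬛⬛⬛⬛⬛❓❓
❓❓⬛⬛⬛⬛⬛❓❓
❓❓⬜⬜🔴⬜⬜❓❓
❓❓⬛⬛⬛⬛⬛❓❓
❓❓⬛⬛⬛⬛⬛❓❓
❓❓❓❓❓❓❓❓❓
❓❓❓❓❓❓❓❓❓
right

⬛⬛⬛⬛⬛⬛⬛⬛⬛
❓❓❓❓❓❓❓❓❓
❓⬛⬛⬛⬛⬛⬛❓❓
❓⬛⬛⬛⬛⬛⬛❓❓
❓⬜⬜⬜🔴⬜⬜❓❓
❓⬛⬛⬛⬛⬛⬛❓❓
❓⬛⬛⬛⬛⬛⬛❓❓
❓❓❓❓❓❓❓❓❓
❓❓❓❓❓❓❓❓❓

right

⬛⬛⬛⬛⬛⬛⬛⬛⬛
❓❓❓❓❓❓❓❓❓
⬛⬛⬛⬛⬛⬛⬛❓❓
⬛⬛⬛⬛⬛⬛⬛❓❓
⬜⬜⬜⬜🔴⬜⬜❓❓
⬛⬛⬛⬛⬛⬛⬛❓❓
⬛⬛⬛⬛⬛⬛⬛❓❓
❓❓❓❓❓❓❓❓❓
❓❓❓❓❓❓❓❓❓

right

⬛⬛⬛⬛⬛⬛⬛⬛⬛
❓❓❓❓❓❓❓❓❓
⬛⬛⬛⬛⬛⬛⬛❓❓
⬛⬛⬛⬛⬛⬛⬛❓❓
⬜⬜⬜⬜🔴⬜⬜❓❓
⬛⬛⬛⬛⬛⬛⬛❓❓
⬛⬛⬛⬛⬛⬛⬛❓❓
❓❓❓❓❓❓❓❓❓
❓❓❓❓❓❓❓❓❓

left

⬛⬛⬛⬛⬛⬛⬛⬛⬛
❓❓❓❓❓❓❓❓❓
⬛⬛⬛⬛⬛⬛⬛⬛❓
⬛⬛⬛⬛⬛⬛⬛⬛❓
⬜⬜⬜⬜🔴⬜⬜⬜❓
⬛⬛⬛⬛⬛⬛⬛⬛❓
⬛⬛⬛⬛⬛⬛⬛⬛❓
❓❓❓❓❓❓❓❓❓
❓❓❓❓❓❓❓❓❓


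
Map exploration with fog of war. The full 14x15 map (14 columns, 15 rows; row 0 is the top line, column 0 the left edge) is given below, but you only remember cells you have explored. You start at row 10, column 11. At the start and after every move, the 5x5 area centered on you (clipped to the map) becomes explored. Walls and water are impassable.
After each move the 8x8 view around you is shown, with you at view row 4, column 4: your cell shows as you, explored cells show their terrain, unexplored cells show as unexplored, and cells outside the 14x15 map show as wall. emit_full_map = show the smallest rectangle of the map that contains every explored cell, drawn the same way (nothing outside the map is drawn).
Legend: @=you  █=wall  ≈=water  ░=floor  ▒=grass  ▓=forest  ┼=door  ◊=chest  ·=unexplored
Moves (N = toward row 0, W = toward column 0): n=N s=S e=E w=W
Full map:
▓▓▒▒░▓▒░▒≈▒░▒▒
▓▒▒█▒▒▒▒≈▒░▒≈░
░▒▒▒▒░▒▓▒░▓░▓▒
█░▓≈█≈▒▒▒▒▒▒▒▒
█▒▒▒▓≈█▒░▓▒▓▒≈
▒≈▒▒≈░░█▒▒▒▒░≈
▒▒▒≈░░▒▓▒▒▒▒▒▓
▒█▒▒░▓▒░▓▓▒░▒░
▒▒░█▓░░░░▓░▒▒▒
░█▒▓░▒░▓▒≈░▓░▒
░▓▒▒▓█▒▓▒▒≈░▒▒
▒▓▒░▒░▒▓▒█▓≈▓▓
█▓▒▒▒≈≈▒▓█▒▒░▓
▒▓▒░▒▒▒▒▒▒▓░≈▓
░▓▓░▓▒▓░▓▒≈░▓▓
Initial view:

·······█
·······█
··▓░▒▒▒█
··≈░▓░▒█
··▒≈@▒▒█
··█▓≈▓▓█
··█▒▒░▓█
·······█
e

······██
······██
·▓░▒▒▒██
·≈░▓░▒██
·▒≈░@▒██
·█▓≈▓▓██
·█▒▒░▓██
······██

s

······██
·▓░▒▒▒██
·≈░▓░▒██
·▒≈░▒▒██
·█▓≈@▓██
·█▒▒░▓██
··▓░≈▓██
······██

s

·▓░▒▒▒██
·≈░▓░▒██
·▒≈░▒▒██
·█▓≈▓▓██
·█▒▒@▓██
··▓░≈▓██
··≈░▓▓██
████████

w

··▓░▒▒▒█
··≈░▓░▒█
··▒≈░▒▒█
··█▓≈▓▓█
··█▒@░▓█
··▒▓░≈▓█
··▒≈░▓▓█
████████

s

··≈░▓░▒█
··▒≈░▒▒█
··█▓≈▓▓█
··█▒▒░▓█
··▒▓@≈▓█
··▒≈░▓▓█
████████
████████

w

···≈░▓░▒
···▒≈░▒▒
··▒█▓≈▓▓
··▓█▒▒░▓
··▒▒@░≈▓
··▓▒≈░▓▓
████████
████████

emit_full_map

·▓░▒▒▒
·≈░▓░▒
·▒≈░▒▒
▒█▓≈▓▓
▓█▒▒░▓
▒▒@░≈▓
▓▒≈░▓▓

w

····≈░▓░
····▒≈░▒
··▓▒█▓≈▓
··▒▓█▒▒░
··▒▒@▓░≈
··░▓▒≈░▓
████████
████████

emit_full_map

··▓░▒▒▒
··≈░▓░▒
··▒≈░▒▒
▓▒█▓≈▓▓
▒▓█▒▒░▓
▒▒@▓░≈▓
░▓▒≈░▓▓


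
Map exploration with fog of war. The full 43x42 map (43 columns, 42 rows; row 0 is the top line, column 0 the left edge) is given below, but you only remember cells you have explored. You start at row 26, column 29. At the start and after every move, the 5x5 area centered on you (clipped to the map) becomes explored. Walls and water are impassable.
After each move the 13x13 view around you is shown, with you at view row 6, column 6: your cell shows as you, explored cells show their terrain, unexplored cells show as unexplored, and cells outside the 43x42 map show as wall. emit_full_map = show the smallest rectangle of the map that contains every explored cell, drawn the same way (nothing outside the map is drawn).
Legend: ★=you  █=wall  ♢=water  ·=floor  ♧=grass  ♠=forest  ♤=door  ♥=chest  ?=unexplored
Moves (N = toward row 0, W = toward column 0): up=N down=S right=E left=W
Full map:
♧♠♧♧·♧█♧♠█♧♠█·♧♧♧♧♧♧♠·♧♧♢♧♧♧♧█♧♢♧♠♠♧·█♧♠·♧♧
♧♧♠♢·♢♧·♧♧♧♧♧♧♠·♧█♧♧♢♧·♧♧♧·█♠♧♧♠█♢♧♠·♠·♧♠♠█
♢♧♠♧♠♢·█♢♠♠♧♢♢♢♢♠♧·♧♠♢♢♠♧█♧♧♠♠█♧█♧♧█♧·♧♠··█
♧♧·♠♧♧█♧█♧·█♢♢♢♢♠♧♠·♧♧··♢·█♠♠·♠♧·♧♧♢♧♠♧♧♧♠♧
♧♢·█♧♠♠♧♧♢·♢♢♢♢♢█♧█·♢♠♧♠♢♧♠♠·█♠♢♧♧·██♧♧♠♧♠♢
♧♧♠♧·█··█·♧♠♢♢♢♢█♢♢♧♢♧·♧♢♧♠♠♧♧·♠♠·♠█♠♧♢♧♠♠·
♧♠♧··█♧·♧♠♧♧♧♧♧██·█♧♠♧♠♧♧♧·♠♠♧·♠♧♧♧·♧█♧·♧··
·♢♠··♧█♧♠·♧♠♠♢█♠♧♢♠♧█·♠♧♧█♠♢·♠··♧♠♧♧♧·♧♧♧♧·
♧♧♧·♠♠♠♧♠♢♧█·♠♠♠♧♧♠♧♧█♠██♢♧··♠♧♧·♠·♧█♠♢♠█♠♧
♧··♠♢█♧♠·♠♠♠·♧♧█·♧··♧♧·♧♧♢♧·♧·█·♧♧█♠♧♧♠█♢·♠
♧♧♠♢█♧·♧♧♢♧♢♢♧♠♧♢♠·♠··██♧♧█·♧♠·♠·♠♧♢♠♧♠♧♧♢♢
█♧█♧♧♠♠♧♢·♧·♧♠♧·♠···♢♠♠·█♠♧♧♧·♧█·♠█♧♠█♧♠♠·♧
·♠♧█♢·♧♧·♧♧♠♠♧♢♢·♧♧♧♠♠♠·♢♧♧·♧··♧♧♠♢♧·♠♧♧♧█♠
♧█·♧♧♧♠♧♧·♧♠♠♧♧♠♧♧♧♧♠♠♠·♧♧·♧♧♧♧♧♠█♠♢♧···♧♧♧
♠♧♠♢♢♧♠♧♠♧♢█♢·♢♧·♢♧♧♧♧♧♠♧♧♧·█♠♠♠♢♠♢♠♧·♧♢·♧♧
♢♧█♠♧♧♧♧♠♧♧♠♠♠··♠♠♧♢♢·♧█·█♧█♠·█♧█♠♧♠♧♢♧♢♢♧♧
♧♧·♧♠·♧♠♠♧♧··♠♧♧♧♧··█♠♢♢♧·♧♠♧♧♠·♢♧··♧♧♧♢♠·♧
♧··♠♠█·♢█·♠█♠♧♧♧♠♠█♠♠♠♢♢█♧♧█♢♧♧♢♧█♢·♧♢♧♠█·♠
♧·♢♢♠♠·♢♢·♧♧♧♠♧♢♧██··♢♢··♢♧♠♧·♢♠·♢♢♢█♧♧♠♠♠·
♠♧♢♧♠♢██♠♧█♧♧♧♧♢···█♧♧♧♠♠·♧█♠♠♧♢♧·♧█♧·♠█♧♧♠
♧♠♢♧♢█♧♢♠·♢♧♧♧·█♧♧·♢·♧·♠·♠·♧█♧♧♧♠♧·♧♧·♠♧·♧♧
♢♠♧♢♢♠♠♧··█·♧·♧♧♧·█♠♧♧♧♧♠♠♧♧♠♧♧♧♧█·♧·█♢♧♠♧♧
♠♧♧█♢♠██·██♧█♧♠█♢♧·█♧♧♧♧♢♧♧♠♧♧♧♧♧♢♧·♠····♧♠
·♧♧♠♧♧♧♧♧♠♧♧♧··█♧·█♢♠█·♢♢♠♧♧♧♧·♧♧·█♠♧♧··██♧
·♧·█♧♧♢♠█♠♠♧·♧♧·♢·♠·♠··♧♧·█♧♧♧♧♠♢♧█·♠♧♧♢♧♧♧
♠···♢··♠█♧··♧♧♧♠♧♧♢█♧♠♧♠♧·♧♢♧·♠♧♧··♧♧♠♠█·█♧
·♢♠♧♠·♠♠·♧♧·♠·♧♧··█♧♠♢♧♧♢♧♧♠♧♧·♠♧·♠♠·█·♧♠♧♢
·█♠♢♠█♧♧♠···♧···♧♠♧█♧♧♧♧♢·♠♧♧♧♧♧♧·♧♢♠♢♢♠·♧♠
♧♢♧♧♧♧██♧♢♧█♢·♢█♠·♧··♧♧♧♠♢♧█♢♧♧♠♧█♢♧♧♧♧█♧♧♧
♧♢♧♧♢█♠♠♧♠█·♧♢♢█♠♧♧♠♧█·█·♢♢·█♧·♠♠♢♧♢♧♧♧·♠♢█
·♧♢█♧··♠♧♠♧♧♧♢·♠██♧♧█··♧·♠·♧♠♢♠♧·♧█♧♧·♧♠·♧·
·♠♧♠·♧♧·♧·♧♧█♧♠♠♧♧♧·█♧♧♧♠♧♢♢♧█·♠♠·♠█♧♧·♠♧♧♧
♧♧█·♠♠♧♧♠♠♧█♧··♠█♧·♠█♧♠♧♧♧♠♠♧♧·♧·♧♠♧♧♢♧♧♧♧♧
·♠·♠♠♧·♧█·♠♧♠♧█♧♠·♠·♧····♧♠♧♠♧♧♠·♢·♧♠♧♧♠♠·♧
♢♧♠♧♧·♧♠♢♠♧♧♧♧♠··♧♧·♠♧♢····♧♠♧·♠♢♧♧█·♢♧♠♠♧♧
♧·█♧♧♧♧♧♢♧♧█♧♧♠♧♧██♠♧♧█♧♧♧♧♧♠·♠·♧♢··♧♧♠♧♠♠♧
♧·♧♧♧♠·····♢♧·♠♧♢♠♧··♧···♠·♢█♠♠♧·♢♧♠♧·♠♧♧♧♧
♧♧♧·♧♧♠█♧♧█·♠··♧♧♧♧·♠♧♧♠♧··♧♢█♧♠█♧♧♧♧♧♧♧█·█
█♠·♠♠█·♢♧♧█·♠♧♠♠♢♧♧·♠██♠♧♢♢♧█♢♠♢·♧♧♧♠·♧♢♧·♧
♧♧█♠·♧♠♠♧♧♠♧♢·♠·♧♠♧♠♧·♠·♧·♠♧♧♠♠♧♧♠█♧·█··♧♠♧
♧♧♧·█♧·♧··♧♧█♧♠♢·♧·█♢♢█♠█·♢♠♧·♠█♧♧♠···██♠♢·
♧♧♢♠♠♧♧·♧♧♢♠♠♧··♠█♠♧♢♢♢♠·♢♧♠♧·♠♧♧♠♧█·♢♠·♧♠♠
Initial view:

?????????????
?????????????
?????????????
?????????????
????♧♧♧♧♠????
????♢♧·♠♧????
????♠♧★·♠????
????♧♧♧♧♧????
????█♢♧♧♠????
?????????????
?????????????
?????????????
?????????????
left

?????????????
?????????????
?????????????
?????????????
????█♧♧♧♧♠???
????♧♢♧·♠♧???
????♧♠★♧·♠???
????♠♧♧♧♧♧???
????♧█♢♧♧♠???
?????????????
?????????????
?????????????
?????????????

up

?????????????
?????????????
?????????????
?????????????
????♧♧♧♧·????
????█♧♧♧♧♠???
????♧♢★·♠♧???
????♧♠♧♧·♠???
????♠♧♧♧♧♧???
????♧█♢♧♧♠???
?????????????
?????????????
?????????????

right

?????????????
?????????????
?????????????
?????????????
???♧♧♧♧·♧????
???█♧♧♧♧♠????
???♧♢♧★♠♧????
???♧♠♧♧·♠????
???♠♧♧♧♧♧????
???♧█♢♧♧♠????
?????????????
?????????????
?????????????

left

?????????????
?????????????
?????????????
?????????????
????♧♧♧♧·♧???
????█♧♧♧♧♠???
????♧♢★·♠♧???
????♧♠♧♧·♠???
????♠♧♧♧♧♧???
????♧█♢♧♧♠???
?????????????
?????????????
?????????????

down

?????????????
?????????????
?????????????
????♧♧♧♧·♧???
????█♧♧♧♧♠???
????♧♢♧·♠♧???
????♧♠★♧·♠???
????♠♧♧♧♧♧???
????♧█♢♧♧♠???
?????????????
?????????????
?????????????
?????????????

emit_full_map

♧♧♧♧·♧
█♧♧♧♧♠
♧♢♧·♠♧
♧♠★♧·♠
♠♧♧♧♧♧
♧█♢♧♧♠

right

?????????????
?????????????
?????????????
???♧♧♧♧·♧????
???█♧♧♧♧♠????
???♧♢♧·♠♧????
???♧♠♧★·♠????
???♠♧♧♧♧♧????
???♧█♢♧♧♠????
?????????????
?????????????
?????????????
?????????????

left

?????????????
?????????????
?????????????
????♧♧♧♧·♧???
????█♧♧♧♧♠???
????♧♢♧·♠♧???
????♧♠★♧·♠???
????♠♧♧♧♧♧???
????♧█♢♧♧♠???
?????????????
?????????????
?????????????
?????????????

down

?????????????
?????????????
????♧♧♧♧·♧???
????█♧♧♧♧♠???
????♧♢♧·♠♧???
????♧♠♧♧·♠???
????♠♧★♧♧♧???
????♧█♢♧♧♠???
????♢·█♧·????
?????????????
?????????????
?????????????
?????????????

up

?????????????
?????????????
?????????????
????♧♧♧♧·♧???
????█♧♧♧♧♠???
????♧♢♧·♠♧???
????♧♠★♧·♠???
????♠♧♧♧♧♧???
????♧█♢♧♧♠???
????♢·█♧·????
?????????????
?????????????
?????????????

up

?????????????
?????????????
?????????????
?????????????
????♧♧♧♧·♧???
????█♧♧♧♧♠???
????♧♢★·♠♧???
????♧♠♧♧·♠???
????♠♧♧♧♧♧???
????♧█♢♧♧♠???
????♢·█♧·????
?????????????
?????????????

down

?????????????
?????????????
?????????????
????♧♧♧♧·♧???
????█♧♧♧♧♠???
????♧♢♧·♠♧???
????♧♠★♧·♠???
????♠♧♧♧♧♧???
????♧█♢♧♧♠???
????♢·█♧·????
?????????????
?????????????
?????????????

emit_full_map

♧♧♧♧·♧
█♧♧♧♧♠
♧♢♧·♠♧
♧♠★♧·♠
♠♧♧♧♧♧
♧█♢♧♧♠
♢·█♧·?

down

?????????????
?????????????
????♧♧♧♧·♧???
????█♧♧♧♧♠???
????♧♢♧·♠♧???
????♧♠♧♧·♠???
????♠♧★♧♧♧???
????♧█♢♧♧♠???
????♢·█♧·????
?????????????
?????????????
?????????????
?????????????

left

?????????????
?????????????
?????♧♧♧♧·♧??
?????█♧♧♧♧♠??
????·♧♢♧·♠♧??
????♧♧♠♧♧·♠??
????·♠★♧♧♧♧??
????♢♧█♢♧♧♠??
????♢♢·█♧·???
?????????????
?????????????
?????????????
?????????????

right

?????????????
?????????????
????♧♧♧♧·♧???
????█♧♧♧♧♠???
???·♧♢♧·♠♧???
???♧♧♠♧♧·♠???
???·♠♧★♧♧♧???
???♢♧█♢♧♧♠???
???♢♢·█♧·????
?????????????
?????????????
?????????????
?????????????

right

?????????????
?????????????
???♧♧♧♧·♧????
???█♧♧♧♧♠????
??·♧♢♧·♠♧????
??♧♧♠♧♧·♠????
??·♠♧♧★♧♧????
??♢♧█♢♧♧♠????
??♢♢·█♧·♠????
?????????????
?????????????
?????????????
?????????????

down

?????????????
???♧♧♧♧·♧????
???█♧♧♧♧♠????
??·♧♢♧·♠♧????
??♧♧♠♧♧·♠????
??·♠♧♧♧♧♧????
??♢♧█♢★♧♠????
??♢♢·█♧·♠????
????♧♠♢♠♧????
?????????????
?????????????
?????????????
?????????????

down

???♧♧♧♧·♧????
???█♧♧♧♧♠????
??·♧♢♧·♠♧????
??♧♧♠♧♧·♠????
??·♠♧♧♧♧♧????
??♢♧█♢♧♧♠????
??♢♢·█★·♠????
????♧♠♢♠♧????
????♢♧█·♠????
?????????????
?????????????
?????????????
?????????????

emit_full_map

?♧♧♧♧·♧
?█♧♧♧♧♠
·♧♢♧·♠♧
♧♧♠♧♧·♠
·♠♧♧♧♧♧
♢♧█♢♧♧♠
♢♢·█★·♠
??♧♠♢♠♧
??♢♧█·♠
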